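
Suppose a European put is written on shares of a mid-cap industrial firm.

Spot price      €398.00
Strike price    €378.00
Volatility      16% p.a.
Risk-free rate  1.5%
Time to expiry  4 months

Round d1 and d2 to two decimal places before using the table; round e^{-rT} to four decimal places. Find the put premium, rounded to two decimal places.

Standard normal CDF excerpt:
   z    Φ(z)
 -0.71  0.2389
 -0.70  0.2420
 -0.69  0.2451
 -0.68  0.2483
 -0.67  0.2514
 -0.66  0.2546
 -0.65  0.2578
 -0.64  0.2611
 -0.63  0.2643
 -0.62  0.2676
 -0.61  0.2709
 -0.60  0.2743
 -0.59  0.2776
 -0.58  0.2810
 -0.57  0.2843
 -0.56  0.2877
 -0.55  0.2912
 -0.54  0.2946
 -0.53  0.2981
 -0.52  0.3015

σ√T = 0.16 × 0.5774 = 0.0924
d₁ = [ln(398/378) + (0.015 + 0.16²/2)·0.3333] / 0.0924 = [0.0516 + 0.0093] / 0.0924 = 0.6584 ≈ 0.66
d₂ = d₁ − σ√T = 0.6584 − 0.0924 = 0.5661 ≈ 0.57
exp(−rT) = exp(−0.015·0.3333) = 0.9950
P = 378·0.9950·N(-0.57) − 398·N(-0.66) = 378·0.9950·0.2843 − 398·0.2546 = 106.9281 − 101.3308 = 5.5973

€5.60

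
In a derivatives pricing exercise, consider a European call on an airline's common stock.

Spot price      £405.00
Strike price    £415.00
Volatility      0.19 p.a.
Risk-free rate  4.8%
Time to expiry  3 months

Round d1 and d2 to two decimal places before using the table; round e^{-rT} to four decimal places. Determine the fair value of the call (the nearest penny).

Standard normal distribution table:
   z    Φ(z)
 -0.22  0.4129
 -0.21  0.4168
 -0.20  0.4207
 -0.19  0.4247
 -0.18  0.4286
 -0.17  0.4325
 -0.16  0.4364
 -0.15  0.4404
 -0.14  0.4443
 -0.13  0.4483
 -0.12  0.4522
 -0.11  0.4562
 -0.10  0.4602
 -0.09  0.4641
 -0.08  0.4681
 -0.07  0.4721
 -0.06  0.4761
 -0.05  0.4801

£13.83

σ√T = 0.19 × 0.5000 = 0.0950
d₁ = [ln(405/415) + (0.048 + ½·0.19²)·0.25] / (σ√T) = (-0.0244 + 0.0165) / 0.0950 = -0.0829 which rounds to -0.08
d₂ = -0.0829 − 0.0950 = -0.1779 which rounds to -0.18
exp(−rT) = exp(−0.048·0.25) = 0.9881
N(d₁) = N(-0.08) = 0.4681;  N(d₂) = N(-0.18) = 0.4286
C = 405·0.4681 − 415·0.9881·0.4286 = 189.5805 − 175.7524 = 13.8281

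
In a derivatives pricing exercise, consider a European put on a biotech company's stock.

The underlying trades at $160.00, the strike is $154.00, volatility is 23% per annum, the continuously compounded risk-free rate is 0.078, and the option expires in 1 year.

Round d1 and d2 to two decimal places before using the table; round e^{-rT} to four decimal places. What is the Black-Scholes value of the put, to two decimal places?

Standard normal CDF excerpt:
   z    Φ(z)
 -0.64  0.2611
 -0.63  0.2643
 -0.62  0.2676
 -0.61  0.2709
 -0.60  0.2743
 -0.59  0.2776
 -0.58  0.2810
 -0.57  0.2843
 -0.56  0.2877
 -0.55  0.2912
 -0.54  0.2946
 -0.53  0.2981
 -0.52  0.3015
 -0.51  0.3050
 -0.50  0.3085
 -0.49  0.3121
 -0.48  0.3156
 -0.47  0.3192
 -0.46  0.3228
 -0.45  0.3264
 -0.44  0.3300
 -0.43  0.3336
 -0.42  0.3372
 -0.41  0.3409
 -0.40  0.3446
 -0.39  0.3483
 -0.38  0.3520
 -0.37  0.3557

$6.80

σ√T = 0.23 × 1.0000 = 0.2300
d₁ = [ln(160/154) + (0.078 + 0.23²/2)·1] / 0.2300 = [0.0382 + 0.1045] / 0.2300 = 0.6203 ≈ 0.62
d₂ = d₁ − σ√T = 0.6203 − 0.2300 = 0.3903 ≈ 0.39
exp(−rT) = exp(−0.078·1) = 0.9250
N(−d₂) = N(-0.39) = 0.3483;  N(−d₁) = N(-0.62) = 0.2676
P = 154·0.9250·0.3483 − 160·0.2676 = 49.6153 − 42.8160 = 6.7993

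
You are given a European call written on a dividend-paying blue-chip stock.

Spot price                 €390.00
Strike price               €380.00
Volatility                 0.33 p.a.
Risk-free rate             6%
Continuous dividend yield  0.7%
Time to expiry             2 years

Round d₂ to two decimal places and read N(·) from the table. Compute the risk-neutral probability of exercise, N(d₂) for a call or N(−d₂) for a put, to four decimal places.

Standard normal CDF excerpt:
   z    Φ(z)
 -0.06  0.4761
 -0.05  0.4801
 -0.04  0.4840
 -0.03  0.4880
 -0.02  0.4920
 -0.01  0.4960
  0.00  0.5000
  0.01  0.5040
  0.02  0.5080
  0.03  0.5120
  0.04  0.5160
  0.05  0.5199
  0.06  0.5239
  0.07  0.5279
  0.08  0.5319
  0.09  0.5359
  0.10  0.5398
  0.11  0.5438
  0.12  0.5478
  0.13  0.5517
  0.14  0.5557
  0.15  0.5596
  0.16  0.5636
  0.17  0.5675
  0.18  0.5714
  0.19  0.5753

0.5199

σ√T = 0.33 × 1.4142 = 0.4667
ln(S/K) + (r − q + σ²/2)T = ln(390/380) + (0.06 − 0.007 + 0.33²/2)·2 = 0.0260 + 0.2149 = 0.2409
d₁ = 0.2409 / 0.4667 = 0.5161 → 0.52
d₂ = d₁ − σ√T = 0.5161 − 0.4667 = 0.0494 → 0.05
Pr(exercise) under Q = N(d₂) = 0.5199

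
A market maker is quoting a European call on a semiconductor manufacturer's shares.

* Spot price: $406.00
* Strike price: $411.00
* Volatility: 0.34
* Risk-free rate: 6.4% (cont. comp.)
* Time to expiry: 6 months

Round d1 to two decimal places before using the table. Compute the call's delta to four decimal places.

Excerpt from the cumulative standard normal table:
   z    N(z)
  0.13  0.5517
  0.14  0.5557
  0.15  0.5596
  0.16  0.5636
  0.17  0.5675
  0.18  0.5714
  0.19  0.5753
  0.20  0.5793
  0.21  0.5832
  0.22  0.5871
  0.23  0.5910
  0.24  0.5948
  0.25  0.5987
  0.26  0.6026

T = 0.5;  σ√T = 0.2404
ln(S/K) + (r + σ²/2)T = ln(406/411) + (0.064 + 0.34²/2)·0.5 = -0.0122 + 0.0609 = 0.0487
d₁ = 0.0487 / 0.2404 = 0.2024 ⇒ 0.20
N(d₁) = N(0.20) = 0.5793
Δ_call = N(d₁) = 0.5793

0.5793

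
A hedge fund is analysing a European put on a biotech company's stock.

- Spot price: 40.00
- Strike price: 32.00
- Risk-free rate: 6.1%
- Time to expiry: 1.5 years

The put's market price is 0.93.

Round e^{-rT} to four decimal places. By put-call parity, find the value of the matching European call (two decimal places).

11.73

e^(−rT) = e^(−0.061·1.5) = 0.9126
Put-call parity: C − P = S − K·e^(−rT) = 40 − 32·0.9126 = 40 − 29.2032 = 10.7968
C = P + (C − P) = 0.93 + (10.7968) = 11.7268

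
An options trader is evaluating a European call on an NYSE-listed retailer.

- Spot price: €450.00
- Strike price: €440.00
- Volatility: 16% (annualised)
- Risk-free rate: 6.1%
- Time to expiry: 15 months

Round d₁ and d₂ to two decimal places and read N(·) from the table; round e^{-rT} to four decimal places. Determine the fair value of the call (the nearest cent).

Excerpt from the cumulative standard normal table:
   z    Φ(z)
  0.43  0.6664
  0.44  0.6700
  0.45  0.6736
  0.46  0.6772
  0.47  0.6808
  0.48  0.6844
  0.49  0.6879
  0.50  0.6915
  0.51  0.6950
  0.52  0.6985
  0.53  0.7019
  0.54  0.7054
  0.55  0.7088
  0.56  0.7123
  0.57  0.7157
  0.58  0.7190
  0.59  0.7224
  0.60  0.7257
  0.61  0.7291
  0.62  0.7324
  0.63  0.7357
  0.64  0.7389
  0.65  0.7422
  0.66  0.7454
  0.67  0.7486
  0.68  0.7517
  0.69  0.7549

σ√T = 0.16 × 1.1180 = 0.1789
d₁ = [ln(450/440) + (0.061 + ½·0.16²)·1.25] / (σ√T) = (0.0225 + 0.0922) / 0.1789 = 0.6413 ≈ 0.64
d₂ = 0.6413 − 0.1789 = 0.4624 ≈ 0.46
exp(−rT) = exp(−0.061·1.25) = 0.9266
N(d₁) = N(0.64) = 0.7389;  N(d₂) = N(0.46) = 0.6772
C = 450·0.7389 − 440·0.9266·0.6772 = 332.5050 − 276.0971 = 56.4079

€56.41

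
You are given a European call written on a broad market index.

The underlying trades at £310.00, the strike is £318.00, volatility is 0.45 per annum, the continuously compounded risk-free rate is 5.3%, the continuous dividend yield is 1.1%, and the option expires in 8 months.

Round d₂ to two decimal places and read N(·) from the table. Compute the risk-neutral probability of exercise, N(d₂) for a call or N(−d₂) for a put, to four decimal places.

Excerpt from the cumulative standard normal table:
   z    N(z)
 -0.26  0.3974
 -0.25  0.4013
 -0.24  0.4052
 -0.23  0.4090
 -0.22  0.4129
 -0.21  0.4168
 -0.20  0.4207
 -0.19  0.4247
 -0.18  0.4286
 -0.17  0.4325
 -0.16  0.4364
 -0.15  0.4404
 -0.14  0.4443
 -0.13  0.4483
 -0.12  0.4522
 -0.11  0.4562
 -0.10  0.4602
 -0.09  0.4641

0.4286

σ√T = 0.45 × 0.8165 = 0.3674
ln(S/K) + (r − q + σ²/2)T = ln(310/318) + (0.053 − 0.011 + 0.45²/2)·0.6667 = -0.0255 + 0.0955 = 0.0700
d₁ = 0.0700 / 0.3674 = 0.1906 which rounds to 0.19
d₂ = d₁ − σ√T = 0.1906 − 0.3674 = -0.1769 which rounds to -0.18
Pr(exercise) under Q = N(d₂) = 0.4286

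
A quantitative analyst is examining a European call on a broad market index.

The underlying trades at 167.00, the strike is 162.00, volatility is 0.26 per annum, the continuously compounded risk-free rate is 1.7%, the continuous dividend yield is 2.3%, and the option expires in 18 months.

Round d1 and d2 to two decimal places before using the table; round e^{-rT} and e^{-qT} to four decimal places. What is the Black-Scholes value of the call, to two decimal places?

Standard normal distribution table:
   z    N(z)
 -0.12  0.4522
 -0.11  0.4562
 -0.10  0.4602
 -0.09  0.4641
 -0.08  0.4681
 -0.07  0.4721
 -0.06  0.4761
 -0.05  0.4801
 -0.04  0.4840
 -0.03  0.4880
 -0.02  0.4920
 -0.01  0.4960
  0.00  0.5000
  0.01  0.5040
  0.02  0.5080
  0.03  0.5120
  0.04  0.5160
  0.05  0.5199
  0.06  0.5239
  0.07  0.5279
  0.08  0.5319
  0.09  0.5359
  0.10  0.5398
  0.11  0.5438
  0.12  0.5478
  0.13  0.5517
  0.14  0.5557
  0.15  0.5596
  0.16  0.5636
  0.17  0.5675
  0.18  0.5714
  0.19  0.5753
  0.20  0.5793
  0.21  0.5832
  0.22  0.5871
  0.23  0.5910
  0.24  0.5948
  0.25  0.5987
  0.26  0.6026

σ√T = 0.26·√1.5 = 0.3184
d₁ = [ln(167/162) + (0.017 − 0.023 + 0.26²/2)·1.5] / 0.3184 = [0.0304 + 0.0417] / 0.3184 = 0.2264 → 0.23
d₂ = d₁ − σ√T = 0.2264 − 0.3184 = -0.0920 → -0.09
e^(−qT) = e^(−0.023·1.5) = 0.9661;  e^(−rT) = e^(−0.017·1.5) = 0.9748
C = 167·0.9661·N(0.23) − 162·0.9748·N(-0.09) = 167·0.9661·0.5910 − 162·0.9748·0.4641 = 95.3512 − 73.2896 = 22.0616

22.06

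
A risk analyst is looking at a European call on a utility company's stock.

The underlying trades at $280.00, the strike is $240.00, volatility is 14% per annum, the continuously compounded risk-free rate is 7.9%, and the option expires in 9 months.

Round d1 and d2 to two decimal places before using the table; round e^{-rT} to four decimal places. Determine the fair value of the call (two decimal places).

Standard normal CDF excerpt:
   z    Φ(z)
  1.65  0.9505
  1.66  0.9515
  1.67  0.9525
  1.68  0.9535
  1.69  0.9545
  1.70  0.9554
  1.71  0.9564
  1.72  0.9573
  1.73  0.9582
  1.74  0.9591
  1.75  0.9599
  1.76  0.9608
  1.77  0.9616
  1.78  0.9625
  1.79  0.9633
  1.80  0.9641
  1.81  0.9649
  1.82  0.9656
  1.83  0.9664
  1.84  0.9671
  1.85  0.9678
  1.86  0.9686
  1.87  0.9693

σ√T = 0.14 × 0.8660 = 0.1212
d₁ = [ln(280/240) + (0.079 + ½·0.14²)·0.75] / (σ√T) = (0.1542 + 0.0666) / 0.1212 = 1.8207 → 1.82
d₂ = 1.8207 − 0.1212 = 1.6995 → 1.70
exp(−rT) = exp(−0.079·0.75) = 0.9425
C = 280·N(1.82) − 240·0.9425·N(1.70) = 280·0.9656 − 240·0.9425·0.9554 = 270.3680 − 216.1115 = 54.2565

$54.26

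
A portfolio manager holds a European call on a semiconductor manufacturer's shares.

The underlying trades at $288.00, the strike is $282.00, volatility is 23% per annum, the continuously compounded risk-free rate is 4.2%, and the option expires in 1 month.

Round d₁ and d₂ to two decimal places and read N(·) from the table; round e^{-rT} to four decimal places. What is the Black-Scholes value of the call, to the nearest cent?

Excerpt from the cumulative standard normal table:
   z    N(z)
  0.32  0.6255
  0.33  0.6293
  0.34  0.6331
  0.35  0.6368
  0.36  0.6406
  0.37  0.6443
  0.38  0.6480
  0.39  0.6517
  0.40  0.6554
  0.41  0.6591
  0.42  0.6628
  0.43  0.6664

σ√T = 0.23 × 0.2887 = 0.0664
d₁ = [ln(288/282) + (0.042 + ½·0.23²)·0.08333] / (σ√T) = (0.0211 + 0.0057) / 0.0664 = 0.4030 which rounds to 0.40
d₂ = 0.4030 − 0.0664 = 0.3366 which rounds to 0.34
e^(−rT) = e^(−0.042·0.08333) = 0.9965
N(d₁) = N(0.40) = 0.6554;  N(d₂) = N(0.34) = 0.6331
C = 288·0.6554 − 282·0.9965·0.6331 = 188.7552 − 177.9093 = 10.8459

$10.85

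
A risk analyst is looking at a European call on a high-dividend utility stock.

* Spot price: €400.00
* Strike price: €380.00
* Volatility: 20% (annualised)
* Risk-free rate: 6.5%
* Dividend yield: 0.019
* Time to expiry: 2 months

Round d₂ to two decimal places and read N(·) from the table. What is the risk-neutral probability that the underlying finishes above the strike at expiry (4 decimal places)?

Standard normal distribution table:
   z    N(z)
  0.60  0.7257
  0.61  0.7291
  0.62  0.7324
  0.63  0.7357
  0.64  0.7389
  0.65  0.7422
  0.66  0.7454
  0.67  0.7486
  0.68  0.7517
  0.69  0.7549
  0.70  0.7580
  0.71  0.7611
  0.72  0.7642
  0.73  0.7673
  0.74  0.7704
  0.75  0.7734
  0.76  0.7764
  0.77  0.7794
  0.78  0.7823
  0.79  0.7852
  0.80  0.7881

T = 0.1667;  σ√T = 0.0816
d₁ = [ln(400/380) + (0.065 − 0.019 + ½·0.2²)·0.1667] / (σ√T) = (0.0513 + 0.0110) / 0.0816 = 0.7629 ⇒ 0.76
d₂ = 0.7629 − 0.0816 = 0.6813 ⇒ 0.68
Pr(exercise) under Q = N(d₂) = 0.7517

0.7517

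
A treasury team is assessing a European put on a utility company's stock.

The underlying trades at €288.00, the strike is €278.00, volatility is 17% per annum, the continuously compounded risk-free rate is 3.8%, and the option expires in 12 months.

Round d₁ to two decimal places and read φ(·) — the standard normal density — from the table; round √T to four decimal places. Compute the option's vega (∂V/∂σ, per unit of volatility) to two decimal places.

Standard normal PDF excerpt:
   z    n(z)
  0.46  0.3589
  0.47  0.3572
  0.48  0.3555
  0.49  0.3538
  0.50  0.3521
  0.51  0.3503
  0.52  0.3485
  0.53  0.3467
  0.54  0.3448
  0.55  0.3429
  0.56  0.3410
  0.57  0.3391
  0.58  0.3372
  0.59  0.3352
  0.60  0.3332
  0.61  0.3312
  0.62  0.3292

σ√T = 0.17·√1 = 0.1700
d₁ = [ln(288/278) + (0.038 + 0.17²/2)·1] / 0.1700 = [0.0353 + 0.0525] / 0.1700 = 0.5164 which rounds to 0.52
√T = √1 = 1.0000
φ(d₁) = φ(0.52) = 0.3485
vega = S·φ(d₁)·√T = 288·0.3485·1.0000 = 100.3680
(The call has the same vega.)

100.37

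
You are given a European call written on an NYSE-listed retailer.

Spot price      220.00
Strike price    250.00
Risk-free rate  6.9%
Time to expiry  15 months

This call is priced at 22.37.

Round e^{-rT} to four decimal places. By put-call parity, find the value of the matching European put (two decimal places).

31.72

e^(−rT) = e^(−0.069·1.25) = 0.9174
Put-call parity: C − P = S − K·e^(−rT) = 220 − 250·0.9174 = 220 − 229.3500 = -9.3500
P = C − (C − P) = 22.37 − (-9.3500) = 31.7200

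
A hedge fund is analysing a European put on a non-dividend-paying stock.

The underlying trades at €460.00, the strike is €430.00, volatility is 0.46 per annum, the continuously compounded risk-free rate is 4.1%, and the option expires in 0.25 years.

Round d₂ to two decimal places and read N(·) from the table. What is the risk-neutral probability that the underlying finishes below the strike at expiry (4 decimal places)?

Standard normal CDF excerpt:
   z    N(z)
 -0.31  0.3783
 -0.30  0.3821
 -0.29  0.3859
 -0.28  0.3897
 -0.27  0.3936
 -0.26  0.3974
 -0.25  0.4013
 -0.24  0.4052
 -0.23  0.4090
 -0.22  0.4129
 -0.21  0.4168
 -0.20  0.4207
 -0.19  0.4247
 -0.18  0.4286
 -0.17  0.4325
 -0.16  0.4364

T = 0.25;  σ√T = 0.2300
ln(S/K) + (r + σ²/2)T = ln(460/430) + (0.041 + 0.46²/2)·0.25 = 0.0674 + 0.0367 = 0.1041
d₁ = 0.1041 / 0.2300 = 0.4528 which rounds to 0.45
d₂ = d₁ − σ√T = 0.4528 − 0.2300 = 0.2228 which rounds to 0.22
Pr(exercise) under Q = N(−d₂) = N(-0.22) = 0.4129

0.4129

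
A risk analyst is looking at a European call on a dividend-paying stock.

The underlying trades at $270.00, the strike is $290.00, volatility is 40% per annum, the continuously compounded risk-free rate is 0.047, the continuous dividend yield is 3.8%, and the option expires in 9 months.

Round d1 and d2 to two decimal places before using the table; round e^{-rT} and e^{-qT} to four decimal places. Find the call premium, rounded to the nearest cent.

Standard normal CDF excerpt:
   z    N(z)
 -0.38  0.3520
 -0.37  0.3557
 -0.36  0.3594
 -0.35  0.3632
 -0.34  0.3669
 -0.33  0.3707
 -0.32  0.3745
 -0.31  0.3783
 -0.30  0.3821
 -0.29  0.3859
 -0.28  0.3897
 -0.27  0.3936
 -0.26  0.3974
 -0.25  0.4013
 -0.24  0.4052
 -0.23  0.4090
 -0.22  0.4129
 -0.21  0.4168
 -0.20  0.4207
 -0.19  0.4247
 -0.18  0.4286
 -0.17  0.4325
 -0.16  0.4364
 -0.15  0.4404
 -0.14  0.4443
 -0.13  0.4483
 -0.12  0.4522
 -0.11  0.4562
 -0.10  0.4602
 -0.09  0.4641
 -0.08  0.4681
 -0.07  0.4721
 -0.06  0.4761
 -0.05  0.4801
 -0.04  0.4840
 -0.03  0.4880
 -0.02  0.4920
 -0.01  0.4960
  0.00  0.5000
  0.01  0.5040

$29.54

σ√T = 0.4 × 0.8660 = 0.3464
ln(S/K) + (r − q + σ²/2)T = ln(270/290) + (0.047 − 0.038 + 0.4²/2)·0.75 = -0.0715 + 0.0668 = -0.0047
d₁ = -0.0047 / 0.3464 = -0.0136 which rounds to -0.01
d₂ = d₁ − σ√T = -0.0136 − 0.3464 = -0.3600 which rounds to -0.36
exp(−qT) = exp(−0.038·0.75) = 0.9719;  exp(−rT) = exp(−0.047·0.75) = 0.9654
N(d₁) = N(-0.01) = 0.4960;  N(d₂) = N(-0.36) = 0.3594
C = 270·0.9719·0.4960 − 290·0.9654·0.3594 = 130.1568 − 100.6198 = 29.5371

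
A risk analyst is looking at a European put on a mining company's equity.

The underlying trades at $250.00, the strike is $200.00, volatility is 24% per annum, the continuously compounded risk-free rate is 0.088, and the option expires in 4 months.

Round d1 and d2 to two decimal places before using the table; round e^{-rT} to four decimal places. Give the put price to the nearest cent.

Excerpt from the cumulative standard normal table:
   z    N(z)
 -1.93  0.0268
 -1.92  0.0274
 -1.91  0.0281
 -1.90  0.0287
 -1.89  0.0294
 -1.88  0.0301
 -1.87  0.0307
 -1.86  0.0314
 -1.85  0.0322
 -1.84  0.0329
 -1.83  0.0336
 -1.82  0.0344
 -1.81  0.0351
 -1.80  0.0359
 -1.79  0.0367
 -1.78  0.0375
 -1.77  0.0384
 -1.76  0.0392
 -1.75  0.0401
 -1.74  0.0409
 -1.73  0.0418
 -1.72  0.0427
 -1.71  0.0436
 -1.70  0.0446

σ√T = 0.24·√0.3333 = 0.1386
ln(S/K) + (r + σ²/2)T = ln(250/200) + (0.088 + 0.24²/2)·0.3333 = 0.2231 + 0.0389 = 0.2621
d₁ = 0.2621 / 0.1386 = 1.8914 → 1.89
d₂ = d₁ − σ√T = 1.8914 − 0.1386 = 1.7528 → 1.75
exp(−rT) = exp(−0.088·0.3333) = 0.9711
N(−d₂) = N(-1.75) = 0.0401;  N(−d₁) = N(-1.89) = 0.0294
P = 200·0.9711·0.0401 − 250·0.0294 = 7.7882 − 7.3500 = 0.4382

$0.44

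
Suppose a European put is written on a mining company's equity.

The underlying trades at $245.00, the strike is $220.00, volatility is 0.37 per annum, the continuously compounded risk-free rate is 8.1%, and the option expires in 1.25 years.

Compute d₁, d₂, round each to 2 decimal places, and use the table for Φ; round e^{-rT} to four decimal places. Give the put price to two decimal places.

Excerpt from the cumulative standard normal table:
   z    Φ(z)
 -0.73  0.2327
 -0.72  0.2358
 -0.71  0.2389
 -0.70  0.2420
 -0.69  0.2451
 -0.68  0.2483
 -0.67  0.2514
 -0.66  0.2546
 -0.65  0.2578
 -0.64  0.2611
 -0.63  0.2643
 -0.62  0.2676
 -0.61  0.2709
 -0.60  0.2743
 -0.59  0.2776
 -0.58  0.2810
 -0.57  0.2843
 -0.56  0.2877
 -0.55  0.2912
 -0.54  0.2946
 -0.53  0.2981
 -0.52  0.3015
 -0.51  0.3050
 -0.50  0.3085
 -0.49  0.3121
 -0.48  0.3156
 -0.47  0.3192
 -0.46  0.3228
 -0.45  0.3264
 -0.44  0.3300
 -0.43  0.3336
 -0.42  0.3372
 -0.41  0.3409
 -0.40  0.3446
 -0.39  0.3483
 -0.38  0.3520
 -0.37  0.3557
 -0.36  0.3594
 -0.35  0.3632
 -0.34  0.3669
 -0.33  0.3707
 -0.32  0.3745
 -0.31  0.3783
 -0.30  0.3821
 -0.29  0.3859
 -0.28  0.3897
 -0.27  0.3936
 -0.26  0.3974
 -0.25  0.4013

T = 1.25;  σ√T = 0.4137
d₁ = [ln(245/220) + (0.081 + ½·0.37²)·1.25] / (σ√T) = (0.1076 + 0.1868) / 0.4137 = 0.7118 ≈ 0.71
d₂ = 0.7118 − 0.4137 = 0.2981 ≈ 0.30
e^(−rT) = e^(−0.081·1.25) = 0.9037
P = 220·0.9037·N(-0.30) − 245·N(-0.71) = 220·0.9037·0.3821 − 245·0.2389 = 75.9668 − 58.5305 = 17.4363

$17.44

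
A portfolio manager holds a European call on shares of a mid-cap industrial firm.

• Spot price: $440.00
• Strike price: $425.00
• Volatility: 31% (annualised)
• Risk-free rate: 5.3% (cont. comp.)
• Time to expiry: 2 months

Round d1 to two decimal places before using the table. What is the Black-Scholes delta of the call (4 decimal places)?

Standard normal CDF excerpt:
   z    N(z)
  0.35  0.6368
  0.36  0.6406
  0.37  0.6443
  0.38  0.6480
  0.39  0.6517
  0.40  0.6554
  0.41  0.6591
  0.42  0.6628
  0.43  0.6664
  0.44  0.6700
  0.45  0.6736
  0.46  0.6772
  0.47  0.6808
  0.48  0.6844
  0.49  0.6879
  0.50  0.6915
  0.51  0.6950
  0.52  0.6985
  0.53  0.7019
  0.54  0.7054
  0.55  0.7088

0.6591

σ√T = 0.31·√0.1667 = 0.1266
d₁ = [ln(440/425) + (0.053 + 0.31²/2)·0.1667] / 0.1266 = [0.0347 + 0.0168] / 0.1266 = 0.4071 which rounds to 0.41
N(d₁) = N(0.41) = 0.6591
Δ_call = N(d₁) = 0.6591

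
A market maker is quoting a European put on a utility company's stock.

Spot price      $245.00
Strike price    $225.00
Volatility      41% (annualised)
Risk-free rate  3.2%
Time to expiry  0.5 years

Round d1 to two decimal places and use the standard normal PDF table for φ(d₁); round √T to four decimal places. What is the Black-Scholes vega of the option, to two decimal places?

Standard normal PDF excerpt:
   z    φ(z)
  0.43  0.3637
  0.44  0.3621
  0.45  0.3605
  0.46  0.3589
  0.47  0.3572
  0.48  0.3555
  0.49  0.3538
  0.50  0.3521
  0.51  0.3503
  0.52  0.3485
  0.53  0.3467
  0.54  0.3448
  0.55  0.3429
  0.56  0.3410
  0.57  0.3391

61.29

T = 0.5;  σ√T = 0.2899
d₁ = [ln(245/225) + (0.032 + 0.41²/2)·0.5] / 0.2899 = [0.0852 + 0.0580] / 0.2899 = 0.4939 → 0.49
√T = √0.5 = 0.7071
φ(d₁) = φ(0.49) = 0.3538
vega = S·φ(d₁)·√T = 245·0.3538·0.7071 = 61.2921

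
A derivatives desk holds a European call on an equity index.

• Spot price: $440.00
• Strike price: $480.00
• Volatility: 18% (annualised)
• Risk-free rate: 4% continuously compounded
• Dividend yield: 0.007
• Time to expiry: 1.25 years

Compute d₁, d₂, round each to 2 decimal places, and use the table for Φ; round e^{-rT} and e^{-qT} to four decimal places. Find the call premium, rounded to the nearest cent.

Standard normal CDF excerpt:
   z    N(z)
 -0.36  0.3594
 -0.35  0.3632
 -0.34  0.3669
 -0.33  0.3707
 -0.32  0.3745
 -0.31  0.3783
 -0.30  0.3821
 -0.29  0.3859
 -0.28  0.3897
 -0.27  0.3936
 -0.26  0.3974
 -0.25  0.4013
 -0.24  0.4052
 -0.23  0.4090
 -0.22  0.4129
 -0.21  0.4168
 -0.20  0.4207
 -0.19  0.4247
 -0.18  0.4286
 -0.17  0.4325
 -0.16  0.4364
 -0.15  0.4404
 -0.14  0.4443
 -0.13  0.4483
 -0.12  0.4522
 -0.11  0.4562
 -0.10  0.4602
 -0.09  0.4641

$26.28

σ√T = 0.18 × 1.1180 = 0.2012
d₁ = [ln(440/480) + (0.04 − 0.007 + ½·0.18²)·1.25] / (σ√T) = (-0.0870 + 0.0615) / 0.2012 = -0.1268 ⇒ -0.13
d₂ = -0.1268 − 0.2012 = -0.3280 ⇒ -0.33
e^(−qT) = e^(−0.007·1.25) = 0.9913;  e^(−rT) = e^(−0.04·1.25) = 0.9512
C = 440·0.9913·N(-0.13) − 480·0.9512·N(-0.33) = 440·0.9913·0.4483 − 480·0.9512·0.3707 = 195.5359 − 169.2527 = 26.2832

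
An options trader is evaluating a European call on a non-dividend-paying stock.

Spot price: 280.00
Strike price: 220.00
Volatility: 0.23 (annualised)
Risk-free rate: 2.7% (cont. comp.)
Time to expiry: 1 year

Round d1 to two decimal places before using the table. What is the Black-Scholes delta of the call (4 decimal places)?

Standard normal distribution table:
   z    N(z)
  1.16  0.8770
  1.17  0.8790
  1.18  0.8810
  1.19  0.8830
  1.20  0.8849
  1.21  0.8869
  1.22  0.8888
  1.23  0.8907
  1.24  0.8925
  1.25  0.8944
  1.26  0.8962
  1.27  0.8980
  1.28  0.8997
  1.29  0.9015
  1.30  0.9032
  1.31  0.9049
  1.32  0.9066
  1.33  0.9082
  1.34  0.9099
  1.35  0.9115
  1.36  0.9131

0.8997

σ√T = 0.23·√1 = 0.2300
ln(S/K) + (r + σ²/2)T = ln(280/220) + (0.027 + 0.23²/2)·1 = 0.2412 + 0.0534 = 0.2946
d₁ = 0.2946 / 0.2300 = 1.2809 ≈ 1.28
N(d₁) = N(1.28) = 0.8997
Δ_call = N(d₁) = 0.8997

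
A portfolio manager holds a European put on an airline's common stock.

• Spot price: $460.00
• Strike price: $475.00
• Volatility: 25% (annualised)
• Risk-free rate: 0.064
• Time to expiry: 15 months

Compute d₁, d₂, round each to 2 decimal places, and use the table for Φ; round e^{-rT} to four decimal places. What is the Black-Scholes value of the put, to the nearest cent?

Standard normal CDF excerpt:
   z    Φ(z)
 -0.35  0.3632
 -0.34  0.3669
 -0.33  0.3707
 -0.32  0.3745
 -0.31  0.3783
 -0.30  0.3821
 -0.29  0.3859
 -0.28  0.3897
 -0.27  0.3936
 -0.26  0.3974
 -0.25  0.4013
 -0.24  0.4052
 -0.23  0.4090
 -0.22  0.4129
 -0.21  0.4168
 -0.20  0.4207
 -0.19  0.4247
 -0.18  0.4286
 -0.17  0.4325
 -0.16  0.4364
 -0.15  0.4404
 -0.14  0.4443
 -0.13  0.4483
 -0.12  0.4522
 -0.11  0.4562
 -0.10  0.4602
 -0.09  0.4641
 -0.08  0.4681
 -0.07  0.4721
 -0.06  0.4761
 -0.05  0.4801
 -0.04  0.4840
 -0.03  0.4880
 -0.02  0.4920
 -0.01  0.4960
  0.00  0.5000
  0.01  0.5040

$39.96

T = 1.25;  σ√T = 0.2795
d₁ = [ln(460/475) + (0.064 + ½·0.25²)·1.25] / (σ√T) = (-0.0321 + 0.1191) / 0.2795 = 0.3112 ⇒ 0.31
d₂ = 0.3112 − 0.2795 = 0.0317 ⇒ 0.03
exp(−rT) = exp(−0.064·1.25) = 0.9231
N(−d₂) = N(-0.03) = 0.4880;  N(−d₁) = N(-0.31) = 0.3783
P = 475·0.9231·0.4880 − 460·0.3783 = 213.9746 − 174.0180 = 39.9566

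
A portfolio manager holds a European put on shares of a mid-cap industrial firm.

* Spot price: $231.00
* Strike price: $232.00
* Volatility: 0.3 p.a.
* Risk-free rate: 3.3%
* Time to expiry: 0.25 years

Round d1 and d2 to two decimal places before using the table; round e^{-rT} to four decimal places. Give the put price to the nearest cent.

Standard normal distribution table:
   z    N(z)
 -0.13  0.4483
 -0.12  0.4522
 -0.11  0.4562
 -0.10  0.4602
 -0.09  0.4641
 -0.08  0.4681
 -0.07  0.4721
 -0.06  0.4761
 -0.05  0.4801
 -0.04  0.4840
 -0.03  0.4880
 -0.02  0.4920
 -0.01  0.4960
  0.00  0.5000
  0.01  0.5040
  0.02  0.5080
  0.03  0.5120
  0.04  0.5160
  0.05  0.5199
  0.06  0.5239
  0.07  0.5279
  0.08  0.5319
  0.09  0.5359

T = 0.25;  σ√T = 0.1500
d₁ = [ln(231/232) + (0.033 + ½·0.3²)·0.25] / (σ√T) = (-0.0043 + 0.0195) / 0.1500 = 0.1012 → 0.10
d₂ = 0.1012 − 0.1500 = -0.0488 → -0.05
exp(−rT) = exp(−0.033·0.25) = 0.9918
P = 232·0.9918·N(0.05) − 231·N(-0.10) = 232·0.9918·0.5199 − 231·0.4602 = 119.6277 − 106.3062 = 13.3215

$13.32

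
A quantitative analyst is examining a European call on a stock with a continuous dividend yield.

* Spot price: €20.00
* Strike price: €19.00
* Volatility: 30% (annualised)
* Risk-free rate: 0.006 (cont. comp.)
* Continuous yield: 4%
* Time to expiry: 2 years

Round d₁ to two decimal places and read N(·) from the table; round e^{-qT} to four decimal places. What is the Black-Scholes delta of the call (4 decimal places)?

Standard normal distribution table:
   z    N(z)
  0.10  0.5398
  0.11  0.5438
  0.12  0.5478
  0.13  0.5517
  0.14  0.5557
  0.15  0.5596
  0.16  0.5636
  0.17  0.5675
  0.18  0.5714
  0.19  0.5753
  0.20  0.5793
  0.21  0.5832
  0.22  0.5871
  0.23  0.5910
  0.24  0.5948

σ√T = 0.3 × 1.4142 = 0.4243
d₁ = [ln(20/19) + (0.006 − 0.04 + 0.3²/2)·2] / 0.4243 = [0.0513 + 0.0220] / 0.4243 = 0.1728 ⇒ 0.17
N(d₁) = N(0.17) = 0.5675
Δ_call = e^(−qT)·N(d₁) = 0.9231·0.5675 = 0.5239

0.5239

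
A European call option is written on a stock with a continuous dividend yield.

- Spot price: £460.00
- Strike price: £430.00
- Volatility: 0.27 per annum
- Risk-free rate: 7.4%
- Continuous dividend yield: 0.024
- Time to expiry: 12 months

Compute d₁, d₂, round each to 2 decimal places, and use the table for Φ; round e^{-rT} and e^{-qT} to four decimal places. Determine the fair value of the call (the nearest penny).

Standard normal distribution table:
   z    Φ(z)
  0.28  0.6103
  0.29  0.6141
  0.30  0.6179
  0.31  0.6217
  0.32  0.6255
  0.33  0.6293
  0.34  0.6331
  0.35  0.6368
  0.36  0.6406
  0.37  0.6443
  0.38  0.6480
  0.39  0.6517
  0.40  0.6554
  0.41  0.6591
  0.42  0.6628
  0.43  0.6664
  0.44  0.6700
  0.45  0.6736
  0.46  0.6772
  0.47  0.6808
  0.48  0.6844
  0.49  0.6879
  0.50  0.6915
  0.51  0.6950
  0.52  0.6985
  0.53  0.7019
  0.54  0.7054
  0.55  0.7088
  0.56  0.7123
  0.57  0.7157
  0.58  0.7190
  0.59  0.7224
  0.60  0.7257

£74.67

σ√T = 0.27·√1 = 0.2700
d₁ = [ln(460/430) + (0.074 − 0.024 + 0.27²/2)·1] / 0.2700 = [0.0674 + 0.0864] / 0.2700 = 0.5700 → 0.57
d₂ = d₁ − σ√T = 0.5700 − 0.2700 = 0.3000 → 0.30
e^(−qT) = e^(−0.024·1) = 0.9763;  e^(−rT) = e^(−0.074·1) = 0.9287
N(d₁) = N(0.57) = 0.7157;  N(d₂) = N(0.30) = 0.6179
C = 460·0.9763·0.7157 − 430·0.9287·0.6179 = 321.4194 − 246.7528 = 74.6666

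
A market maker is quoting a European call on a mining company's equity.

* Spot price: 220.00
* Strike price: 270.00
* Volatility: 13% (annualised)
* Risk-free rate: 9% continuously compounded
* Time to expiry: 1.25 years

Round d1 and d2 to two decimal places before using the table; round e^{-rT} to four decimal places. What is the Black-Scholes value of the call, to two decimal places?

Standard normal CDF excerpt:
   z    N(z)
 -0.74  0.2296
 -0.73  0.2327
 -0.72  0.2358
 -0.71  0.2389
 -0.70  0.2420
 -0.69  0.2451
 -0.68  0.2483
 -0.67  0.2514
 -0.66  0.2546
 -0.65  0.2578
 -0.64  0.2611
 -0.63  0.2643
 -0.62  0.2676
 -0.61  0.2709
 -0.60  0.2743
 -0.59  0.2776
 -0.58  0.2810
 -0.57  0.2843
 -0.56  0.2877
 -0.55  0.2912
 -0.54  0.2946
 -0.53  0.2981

5.65

T = 1.25;  σ√T = 0.1453
d₁ = [ln(220/270) + (0.09 + 0.13²/2)·1.25] / 0.1453 = [-0.2048 + 0.1231] / 0.1453 = -0.5623 ⇒ -0.56
d₂ = d₁ − σ√T = -0.5623 − 0.1453 = -0.7077 ⇒ -0.71
exp(−rT) = exp(−0.09·1.25) = 0.8936
N(d₁) = N(-0.56) = 0.2877;  N(d₂) = N(-0.71) = 0.2389
C = 220·0.2877 − 270·0.8936·0.2389 = 63.2940 − 57.6399 = 5.6541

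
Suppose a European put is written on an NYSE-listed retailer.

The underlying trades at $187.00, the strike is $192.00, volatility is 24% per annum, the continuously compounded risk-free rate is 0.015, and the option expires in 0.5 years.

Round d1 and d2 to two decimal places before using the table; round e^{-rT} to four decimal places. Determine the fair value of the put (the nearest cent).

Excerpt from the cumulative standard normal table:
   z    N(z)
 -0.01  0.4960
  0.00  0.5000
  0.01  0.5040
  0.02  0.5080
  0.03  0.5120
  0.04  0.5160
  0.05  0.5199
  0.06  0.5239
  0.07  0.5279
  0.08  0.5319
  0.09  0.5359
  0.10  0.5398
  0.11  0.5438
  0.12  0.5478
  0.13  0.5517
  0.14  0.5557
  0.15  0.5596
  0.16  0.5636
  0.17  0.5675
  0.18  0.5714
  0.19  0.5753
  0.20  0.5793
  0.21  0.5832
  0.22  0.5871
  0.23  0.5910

$14.65

σ√T = 0.24·√0.5 = 0.1697
ln(S/K) + (r + σ²/2)T = ln(187/192) + (0.015 + 0.24²/2)·0.5 = -0.0264 + 0.0219 = -0.0045
d₁ = -0.0045 / 0.1697 = -0.0264 ≈ -0.03
d₂ = d₁ − σ√T = -0.0264 − 0.1697 = -0.1961 ≈ -0.20
exp(−rT) = exp(−0.015·0.5) = 0.9925
N(−d₂) = N(0.20) = 0.5793;  N(−d₁) = N(0.03) = 0.5120
P = 192·0.9925·0.5793 − 187·0.5120 = 110.3914 − 95.7440 = 14.6474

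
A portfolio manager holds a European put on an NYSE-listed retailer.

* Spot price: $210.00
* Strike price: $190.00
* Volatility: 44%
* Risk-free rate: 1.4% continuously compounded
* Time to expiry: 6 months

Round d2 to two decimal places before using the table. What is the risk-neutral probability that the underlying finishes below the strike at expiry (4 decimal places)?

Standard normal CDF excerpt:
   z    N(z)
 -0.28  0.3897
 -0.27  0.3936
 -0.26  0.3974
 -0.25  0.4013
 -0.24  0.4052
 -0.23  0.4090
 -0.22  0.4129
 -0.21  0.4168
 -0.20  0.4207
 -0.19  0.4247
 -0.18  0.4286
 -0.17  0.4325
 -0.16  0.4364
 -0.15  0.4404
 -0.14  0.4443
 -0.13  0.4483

σ√T = 0.44·√0.5 = 0.3111
d₁ = [ln(210/190) + (0.014 + 0.44²/2)·0.5] / 0.3111 = [0.1001 + 0.0554] / 0.3111 = 0.4997 → 0.50
d₂ = d₁ − σ√T = 0.4997 − 0.3111 = 0.1886 → 0.19
Risk-neutral Pr[S_T < K] = N(−d₂) = N(-0.19) = 0.4247

0.4247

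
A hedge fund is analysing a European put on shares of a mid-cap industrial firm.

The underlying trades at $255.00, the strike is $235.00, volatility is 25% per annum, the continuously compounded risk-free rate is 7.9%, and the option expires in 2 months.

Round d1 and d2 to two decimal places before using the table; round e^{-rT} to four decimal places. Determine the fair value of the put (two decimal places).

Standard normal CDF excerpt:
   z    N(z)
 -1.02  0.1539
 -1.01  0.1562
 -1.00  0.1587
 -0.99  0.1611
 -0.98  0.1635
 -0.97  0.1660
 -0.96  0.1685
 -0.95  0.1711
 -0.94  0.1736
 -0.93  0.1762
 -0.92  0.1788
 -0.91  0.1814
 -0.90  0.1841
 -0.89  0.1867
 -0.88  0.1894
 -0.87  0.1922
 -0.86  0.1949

$2.23

σ√T = 0.25 × 0.4082 = 0.1021
ln(S/K) + (r + σ²/2)T = ln(255/235) + (0.079 + 0.25²/2)·0.1667 = 0.0817 + 0.0184 = 0.1001
d₁ = 0.1001 / 0.1021 = 0.9803 ⇒ 0.98
d₂ = d₁ − σ√T = 0.9803 − 0.1021 = 0.8783 ⇒ 0.88
exp(−rT) = exp(−0.079·0.1667) = 0.9869
N(−d₂) = N(-0.88) = 0.1894;  N(−d₁) = N(-0.98) = 0.1635
P = 235·0.9869·0.1894 − 255·0.1635 = 43.9259 − 41.6925 = 2.2334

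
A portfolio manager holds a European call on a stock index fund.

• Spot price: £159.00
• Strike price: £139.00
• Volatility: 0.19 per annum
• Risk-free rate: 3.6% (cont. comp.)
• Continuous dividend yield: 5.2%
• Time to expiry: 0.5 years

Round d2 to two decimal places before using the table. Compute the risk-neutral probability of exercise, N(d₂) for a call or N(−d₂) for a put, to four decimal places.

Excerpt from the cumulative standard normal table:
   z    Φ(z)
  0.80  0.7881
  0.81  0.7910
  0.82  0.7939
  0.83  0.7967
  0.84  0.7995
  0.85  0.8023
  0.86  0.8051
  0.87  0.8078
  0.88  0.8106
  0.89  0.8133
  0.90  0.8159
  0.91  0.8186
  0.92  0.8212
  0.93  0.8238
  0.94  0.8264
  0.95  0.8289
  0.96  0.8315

0.8078

σ√T = 0.19 × 0.7071 = 0.1344
d₁ = [ln(159/139) + (0.036 − 0.052 + ½·0.19²)·0.5] / (σ√T) = (0.1344 + 0.0010) / 0.1344 = 1.0082 ⇒ 1.01
d₂ = 1.0082 − 0.1344 = 0.8739 ⇒ 0.87
Risk-neutral Pr[S_T > K] = N(d₂) = N(0.87) = 0.8078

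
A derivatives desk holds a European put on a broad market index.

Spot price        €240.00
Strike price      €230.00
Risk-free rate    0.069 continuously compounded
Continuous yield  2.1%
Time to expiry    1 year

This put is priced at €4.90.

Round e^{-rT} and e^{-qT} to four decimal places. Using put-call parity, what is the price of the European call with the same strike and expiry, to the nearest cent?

e^(−qT) = e^(−0.021·1) = 0.9792;  e^(−rT) = e^(−0.069·1) = 0.9333
Put-call parity: C − P = S·e^(−qT) − K·e^(−rT) = 240·0.9792 − 230·0.9333 = 235.0080 − 214.6590 = 20.3490
C = P + (C − P) = 4.90 + (20.3490) = 25.2490

€25.25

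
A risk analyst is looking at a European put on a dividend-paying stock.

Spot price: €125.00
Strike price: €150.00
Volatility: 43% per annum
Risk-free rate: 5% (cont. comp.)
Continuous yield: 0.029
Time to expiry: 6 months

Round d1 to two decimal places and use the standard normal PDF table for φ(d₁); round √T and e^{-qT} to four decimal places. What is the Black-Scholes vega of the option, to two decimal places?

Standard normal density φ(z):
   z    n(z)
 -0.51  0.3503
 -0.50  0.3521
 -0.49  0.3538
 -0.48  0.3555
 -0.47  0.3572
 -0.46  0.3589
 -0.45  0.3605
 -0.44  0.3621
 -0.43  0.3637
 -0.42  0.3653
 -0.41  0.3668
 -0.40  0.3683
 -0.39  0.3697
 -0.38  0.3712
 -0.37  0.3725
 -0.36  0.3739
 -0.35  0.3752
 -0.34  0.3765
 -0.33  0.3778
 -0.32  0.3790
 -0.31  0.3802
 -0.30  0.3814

31.95

T = 0.5;  σ√T = 0.3041
d₁ = [ln(125/150) + (0.05 − 0.029 + 0.43²/2)·0.5] / 0.3041 = [-0.1823 + 0.0567] / 0.3041 = -0.4131 ⇒ -0.41
√T = √0.5 = 0.7071
φ(d₁) = φ(-0.41) = 0.3668
e^(−qT) = e^(−0.029·0.5) = 0.9856
vega = S·e^(−qT)·φ(d₁)·√T = 125·0.9856·0.3668·0.7071 = 31.9537
(Vega is the same for a European call and put with the same parameters.)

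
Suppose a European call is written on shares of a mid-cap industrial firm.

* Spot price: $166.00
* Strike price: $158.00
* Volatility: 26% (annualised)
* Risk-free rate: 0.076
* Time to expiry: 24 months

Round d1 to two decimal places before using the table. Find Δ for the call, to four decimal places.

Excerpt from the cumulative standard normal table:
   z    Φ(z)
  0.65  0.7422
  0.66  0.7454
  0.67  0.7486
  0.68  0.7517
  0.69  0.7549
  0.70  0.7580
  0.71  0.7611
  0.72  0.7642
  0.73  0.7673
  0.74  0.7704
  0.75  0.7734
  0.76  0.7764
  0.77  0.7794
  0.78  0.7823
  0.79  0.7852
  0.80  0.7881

0.7673

T = 2;  σ√T = 0.3677
d₁ = [ln(166/158) + (0.076 + 0.26²/2)·2] / 0.3677 = [0.0494 + 0.2196] / 0.3677 = 0.7316 ⇒ 0.73
N(d₁) = N(0.73) = 0.7673
Δ_call = N(d₁) = 0.7673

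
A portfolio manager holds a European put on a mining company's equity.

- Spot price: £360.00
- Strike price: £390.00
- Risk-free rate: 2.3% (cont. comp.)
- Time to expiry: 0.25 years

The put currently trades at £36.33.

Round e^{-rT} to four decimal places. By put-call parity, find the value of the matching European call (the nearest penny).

exp(−rT) = exp(−0.023·0.25) = 0.9943
Put-call parity: C − P = S − K·e^(−rT) = 360 − 390·0.9943 = 360 − 387.7770 = -27.7770
C = P + (C − P) = 36.33 + (-27.7770) = 8.5530

£8.55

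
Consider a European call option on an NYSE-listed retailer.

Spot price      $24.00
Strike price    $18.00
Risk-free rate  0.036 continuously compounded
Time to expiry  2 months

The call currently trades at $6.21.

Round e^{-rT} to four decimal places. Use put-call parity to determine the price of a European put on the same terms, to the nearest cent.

$0.10

e^(−rT) = e^(−0.036·0.1667) = 0.9940
Put-call parity: C − P = S − K·e^(−rT) = 24 − 18·0.9940 = 24 − 17.8920 = 6.1080
P = C − (C − P) = 6.21 − (6.1080) = 0.1020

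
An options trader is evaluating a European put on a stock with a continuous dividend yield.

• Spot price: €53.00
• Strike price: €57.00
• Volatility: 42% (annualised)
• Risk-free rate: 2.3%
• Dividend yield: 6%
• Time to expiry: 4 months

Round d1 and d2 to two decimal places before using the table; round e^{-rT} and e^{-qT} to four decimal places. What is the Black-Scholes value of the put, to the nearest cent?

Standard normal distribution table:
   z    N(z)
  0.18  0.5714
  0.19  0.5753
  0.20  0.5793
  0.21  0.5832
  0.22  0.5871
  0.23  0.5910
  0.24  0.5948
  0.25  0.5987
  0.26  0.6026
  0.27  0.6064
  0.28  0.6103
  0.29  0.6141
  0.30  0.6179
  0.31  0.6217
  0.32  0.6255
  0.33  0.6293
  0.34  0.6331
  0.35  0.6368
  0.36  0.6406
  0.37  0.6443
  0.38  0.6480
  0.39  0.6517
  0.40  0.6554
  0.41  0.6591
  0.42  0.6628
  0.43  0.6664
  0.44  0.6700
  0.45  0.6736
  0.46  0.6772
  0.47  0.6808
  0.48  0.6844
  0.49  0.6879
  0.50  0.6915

T = 0.3333;  σ√T = 0.2425
d₁ = [ln(53/57) + (0.023 − 0.06 + 0.42²/2)·0.3333] / 0.2425 = [-0.0728 + 0.0171] / 0.2425 = -0.2297 ≈ -0.23
d₂ = d₁ − σ√T = -0.2297 − 0.2425 = -0.4722 ≈ -0.47
exp(−qT) = exp(−0.06·0.3333) = 0.9802;  exp(−rT) = exp(−0.023·0.3333) = 0.9924
N(−d₂) = N(0.47) = 0.6808;  N(−d₁) = N(0.23) = 0.5910
P = 57·0.9924·0.6808 − 53·0.9802·0.5910 = 38.5107 − 30.7028 = 7.8079

€7.81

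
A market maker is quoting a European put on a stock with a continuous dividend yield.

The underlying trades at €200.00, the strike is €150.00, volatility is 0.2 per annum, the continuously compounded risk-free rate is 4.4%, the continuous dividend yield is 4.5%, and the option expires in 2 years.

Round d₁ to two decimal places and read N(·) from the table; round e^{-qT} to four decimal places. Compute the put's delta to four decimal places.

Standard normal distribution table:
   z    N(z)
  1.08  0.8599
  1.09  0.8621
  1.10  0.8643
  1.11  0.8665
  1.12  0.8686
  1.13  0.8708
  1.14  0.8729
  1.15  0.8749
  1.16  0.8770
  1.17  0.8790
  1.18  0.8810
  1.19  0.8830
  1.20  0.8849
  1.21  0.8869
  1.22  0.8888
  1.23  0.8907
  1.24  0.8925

-0.1143

σ√T = 0.2 × 1.4142 = 0.2828
d₁ = [ln(200/150) + (0.044 − 0.045 + 0.2²/2)·2] / 0.2828 = [0.2877 + 0.0380] / 0.2828 = 1.1515 which rounds to 1.15
N(d₁) = N(1.15) = 0.8749
Δ_put = exp(−qT)·(N(d₁) − 1) = 0.9139·(0.8749 − 1) = -0.1143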